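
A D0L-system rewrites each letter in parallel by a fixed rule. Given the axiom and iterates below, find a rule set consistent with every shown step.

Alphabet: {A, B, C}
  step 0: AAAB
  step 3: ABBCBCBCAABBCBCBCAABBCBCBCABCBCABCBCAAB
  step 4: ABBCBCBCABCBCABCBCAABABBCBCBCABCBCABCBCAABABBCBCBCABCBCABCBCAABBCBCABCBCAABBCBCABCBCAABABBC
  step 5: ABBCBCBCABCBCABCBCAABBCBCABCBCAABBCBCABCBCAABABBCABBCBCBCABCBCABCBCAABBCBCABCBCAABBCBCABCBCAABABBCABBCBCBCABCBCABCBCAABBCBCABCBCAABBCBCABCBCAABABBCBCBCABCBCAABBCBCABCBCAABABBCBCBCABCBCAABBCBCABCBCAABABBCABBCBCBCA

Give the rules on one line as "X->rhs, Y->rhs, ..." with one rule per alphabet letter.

  step 4 ⇒ step 5: ABBCBCBCABCBCABCBCAABABBCBCBCABCBCABCBCAABABBCBCBCABCBCABCBCAABBCBCABCBCAABBCBCABCBCAABABBC ⇒ AB·BC·BC·BCA·BC·BCA·BC·BCA·AB·BC·BCA·BC·BCA·AB·BC·BCA·BC·BCA·AB·AB·BC·AB·BC·BC·BCA·BC·BCA·BC·BCA·AB·BC·BCA·BC·BCA·AB·BC·BCA·BC·BCA·AB·AB·BC·AB·BC·BC·BCA·BC·BCA·BC·BCA·AB·BC·BCA·BC·BCA·AB·BC·BCA·BC·BCA·AB·AB·BC·BC·BCA·BC·BCA·AB·BC·BCA·BC·BCA·AB·AB·BC·BC·BCA·BC·BCA·AB·BC·BCA·BC·BCA·AB·AB·BC·AB·BC·BC·BCA
    A ↦ AB
    B ↦ BC
    C ↦ BCA

A->AB, B->BC, C->BCA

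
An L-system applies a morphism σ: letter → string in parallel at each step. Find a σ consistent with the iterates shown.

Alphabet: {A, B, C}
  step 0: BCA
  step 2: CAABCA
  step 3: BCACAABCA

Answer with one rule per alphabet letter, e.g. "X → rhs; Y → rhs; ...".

A->CA, B->A, C->B

  step 2 ⇒ step 3: CAABCA ⇒ B·CA·CA·A·B·CA
    A ↦ CA
    B ↦ A
    C ↦ B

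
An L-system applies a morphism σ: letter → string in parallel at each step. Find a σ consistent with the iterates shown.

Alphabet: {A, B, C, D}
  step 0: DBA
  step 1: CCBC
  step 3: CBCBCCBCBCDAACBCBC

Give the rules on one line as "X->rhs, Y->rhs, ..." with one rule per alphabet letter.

  step 0 ⇒ step 1: DBA ⇒ C·C·BC
    A ↦ BC
    B ↦ C
    D ↦ C
    C ↦ DAA  (constrained at step 1)

A->BC, B->C, C->DAA, D->C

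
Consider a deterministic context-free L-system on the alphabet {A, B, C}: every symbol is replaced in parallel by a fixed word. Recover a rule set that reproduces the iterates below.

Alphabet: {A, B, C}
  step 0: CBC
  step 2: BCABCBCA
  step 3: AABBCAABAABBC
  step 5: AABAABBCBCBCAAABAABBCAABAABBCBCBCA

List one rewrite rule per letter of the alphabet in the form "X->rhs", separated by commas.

  step 2 ⇒ step 3: BCABCBCA ⇒ A·AB·BC·A·AB·A·AB·BC
    A ↦ BC
    B ↦ A
    C ↦ AB

A->BC, B->A, C->AB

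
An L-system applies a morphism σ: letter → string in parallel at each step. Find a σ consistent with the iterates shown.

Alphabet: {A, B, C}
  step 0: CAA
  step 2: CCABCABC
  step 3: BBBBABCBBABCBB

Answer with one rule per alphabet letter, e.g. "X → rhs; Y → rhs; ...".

A->AB, B->C, C->BB

  step 2 ⇒ step 3: CCABCABC ⇒ BB·BB·AB·C·BB·AB·C·BB
    A ↦ AB
    B ↦ C
    C ↦ BB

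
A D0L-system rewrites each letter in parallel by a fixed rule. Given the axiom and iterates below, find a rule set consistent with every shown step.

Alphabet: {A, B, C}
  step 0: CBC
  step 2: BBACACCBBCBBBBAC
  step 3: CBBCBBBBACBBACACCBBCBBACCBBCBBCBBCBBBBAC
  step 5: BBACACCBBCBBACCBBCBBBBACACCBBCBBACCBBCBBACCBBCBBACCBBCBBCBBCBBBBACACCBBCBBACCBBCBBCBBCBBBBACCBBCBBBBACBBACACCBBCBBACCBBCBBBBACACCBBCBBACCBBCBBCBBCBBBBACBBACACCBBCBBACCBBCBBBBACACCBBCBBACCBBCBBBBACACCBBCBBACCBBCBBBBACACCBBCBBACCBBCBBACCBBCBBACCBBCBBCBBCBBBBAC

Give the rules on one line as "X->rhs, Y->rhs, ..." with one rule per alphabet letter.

  step 2 ⇒ step 3: BBACACCBBCBBBBAC ⇒ CBB·CBB·BB·AC·BB·AC·AC·CBB·CBB·AC·CBB·CBB·CBB·CBB·BB·AC
    A ↦ BB
    B ↦ CBB
    C ↦ AC

A->BB, B->CBB, C->AC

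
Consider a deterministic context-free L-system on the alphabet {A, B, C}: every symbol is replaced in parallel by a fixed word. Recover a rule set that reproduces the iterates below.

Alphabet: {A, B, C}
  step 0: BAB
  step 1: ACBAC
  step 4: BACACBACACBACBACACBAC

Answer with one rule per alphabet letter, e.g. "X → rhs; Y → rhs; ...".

A->B, B->AC, C->AC

  step 0 ⇒ step 1: BAB ⇒ AC·B·AC
    A ↦ B
    B ↦ AC
    C ↦ AC  (constrained at step 1)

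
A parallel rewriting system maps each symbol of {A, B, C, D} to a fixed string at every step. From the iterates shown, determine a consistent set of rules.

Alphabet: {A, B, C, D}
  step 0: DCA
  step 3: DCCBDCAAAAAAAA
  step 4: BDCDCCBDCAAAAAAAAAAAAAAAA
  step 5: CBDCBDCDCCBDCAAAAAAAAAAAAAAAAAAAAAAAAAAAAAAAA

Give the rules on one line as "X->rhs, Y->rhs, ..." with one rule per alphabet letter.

  step 4 ⇒ step 5: BDCDCCBDCAAAAAAAAAAAAAAAA ⇒ C·B·DC·B·DC·DC·C·B·DC·AA·AA·AA·AA·AA·AA·AA·AA·AA·AA·AA·AA·AA·AA·AA·AA
    A ↦ AA
    B ↦ C
    C ↦ DC
    D ↦ B

A->AA, B->C, C->DC, D->B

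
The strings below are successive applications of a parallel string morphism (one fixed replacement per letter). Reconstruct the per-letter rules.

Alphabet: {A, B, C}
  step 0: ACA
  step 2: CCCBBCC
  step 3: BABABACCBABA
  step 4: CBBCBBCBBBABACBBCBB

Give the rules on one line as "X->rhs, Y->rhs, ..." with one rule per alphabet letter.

  step 3 ⇒ step 4: BABABACCBABA ⇒ C·BB·C·BB·C·BB·BA·BA·C·BB·C·BB
    A ↦ BB
    B ↦ C
    C ↦ BA

A->BB, B->C, C->BA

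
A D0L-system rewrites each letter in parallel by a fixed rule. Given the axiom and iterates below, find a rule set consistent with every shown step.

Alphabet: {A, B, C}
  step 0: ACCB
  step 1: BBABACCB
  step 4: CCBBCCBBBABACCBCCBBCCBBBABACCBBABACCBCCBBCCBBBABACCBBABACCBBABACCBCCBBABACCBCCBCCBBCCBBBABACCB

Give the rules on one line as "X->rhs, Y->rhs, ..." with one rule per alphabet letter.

  step 0 ⇒ step 1: ACCB ⇒ B·BA·BA·CCB
    A ↦ B
    B ↦ CCB
    C ↦ BA

A->B, B->CCB, C->BA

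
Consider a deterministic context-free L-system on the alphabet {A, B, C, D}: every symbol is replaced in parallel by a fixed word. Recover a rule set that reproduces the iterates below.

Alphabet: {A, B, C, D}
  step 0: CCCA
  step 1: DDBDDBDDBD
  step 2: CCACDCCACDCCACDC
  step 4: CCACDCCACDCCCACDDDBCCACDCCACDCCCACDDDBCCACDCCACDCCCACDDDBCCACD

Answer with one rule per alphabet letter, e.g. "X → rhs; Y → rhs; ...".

A->D, B->ACD, C->DDB, D->C

  step 1 ⇒ step 2: DDBDDBDDBD ⇒ C·C·ACD·C·C·ACD·C·C·ACD·C
    B ↦ ACD
    D ↦ C
  step 0 ⇒ step 1: CCCA ⇒ DDB·DDB·DDB·D
    A ↦ D
  step 0 ⇒ step 1: CCCA ⇒ DDB·DDB·DDB·D
    C ↦ DDB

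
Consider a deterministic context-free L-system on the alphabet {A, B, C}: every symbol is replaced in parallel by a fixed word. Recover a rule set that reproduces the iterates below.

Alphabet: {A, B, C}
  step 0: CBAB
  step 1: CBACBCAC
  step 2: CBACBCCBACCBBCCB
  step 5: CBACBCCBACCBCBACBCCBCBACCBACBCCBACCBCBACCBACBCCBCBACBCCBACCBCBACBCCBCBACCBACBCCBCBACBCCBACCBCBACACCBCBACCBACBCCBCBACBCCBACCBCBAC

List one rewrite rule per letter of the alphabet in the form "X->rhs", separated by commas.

  step 1 ⇒ step 2: CBACBCAC ⇒ CB·AC·BC·CB·AC·CB·BC·CB
    A ↦ BC
    B ↦ AC
    C ↦ CB

A->BC, B->AC, C->CB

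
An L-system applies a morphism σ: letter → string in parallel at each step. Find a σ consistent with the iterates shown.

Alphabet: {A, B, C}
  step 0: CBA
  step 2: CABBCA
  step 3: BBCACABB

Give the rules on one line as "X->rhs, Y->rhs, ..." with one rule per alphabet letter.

A->B, B->CA, C->B

  step 2 ⇒ step 3: CABBCA ⇒ B·B·CA·CA·B·B
    A ↦ B
    B ↦ CA
    C ↦ B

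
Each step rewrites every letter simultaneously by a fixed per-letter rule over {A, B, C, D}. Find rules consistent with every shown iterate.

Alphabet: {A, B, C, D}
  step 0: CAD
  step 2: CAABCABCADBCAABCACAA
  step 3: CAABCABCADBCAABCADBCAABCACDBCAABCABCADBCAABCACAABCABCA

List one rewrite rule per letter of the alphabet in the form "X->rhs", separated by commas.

A->BCA, B->DB, C->CAA, D->C

  step 2 ⇒ step 3: CAABCABCADBCAABCACAA ⇒ CAA·BCA·BCA·DB·CAA·BCA·DB·CAA·BCA·C·DB·CAA·BCA·BCA·DB·CAA·BCA·CAA·BCA·BCA
    A ↦ BCA
    B ↦ DB
    C ↦ CAA
    D ↦ C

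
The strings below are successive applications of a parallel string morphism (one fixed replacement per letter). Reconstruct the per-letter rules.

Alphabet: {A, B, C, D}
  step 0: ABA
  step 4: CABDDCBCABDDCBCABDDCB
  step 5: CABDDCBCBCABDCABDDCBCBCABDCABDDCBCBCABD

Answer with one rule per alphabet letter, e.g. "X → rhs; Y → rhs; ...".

A->D, B->D, C->CAB, D->CB

  step 4 ⇒ step 5: CABDDCBCABDDCBCABDDCB ⇒ CAB·D·D·CB·CB·CAB·D·CAB·D·D·CB·CB·CAB·D·CAB·D·D·CB·CB·CAB·D
    A ↦ D
    B ↦ D
    C ↦ CAB
    D ↦ CB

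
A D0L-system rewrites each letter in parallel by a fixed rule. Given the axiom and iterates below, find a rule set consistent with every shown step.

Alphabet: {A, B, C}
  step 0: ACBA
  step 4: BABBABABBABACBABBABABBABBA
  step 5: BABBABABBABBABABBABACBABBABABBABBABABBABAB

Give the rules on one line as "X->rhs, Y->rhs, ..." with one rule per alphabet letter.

A->B, B->BA, C->AC

  step 4 ⇒ step 5: BABBABABBABACBABBABABBABBA ⇒ BA·B·BA·BA·B·BA·B·BA·BA·B·BA·B·AC·BA·B·BA·BA·B·BA·B·BA·BA·B·BA·BA·B
    A ↦ B
    B ↦ BA
    C ↦ AC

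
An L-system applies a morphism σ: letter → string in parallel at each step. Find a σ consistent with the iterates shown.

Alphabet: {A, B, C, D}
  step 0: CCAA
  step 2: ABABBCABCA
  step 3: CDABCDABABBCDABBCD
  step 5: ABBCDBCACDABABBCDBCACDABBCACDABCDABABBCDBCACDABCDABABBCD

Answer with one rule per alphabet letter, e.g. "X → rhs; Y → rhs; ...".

  step 2 ⇒ step 3: ABABBCABCA ⇒ CD·AB·CD·AB·AB·B·CD·AB·B·CD
    A ↦ CD
    B ↦ AB
    C ↦ B
    D ↦ CA  (constrained at step 3)

A->CD, B->AB, C->B, D->CA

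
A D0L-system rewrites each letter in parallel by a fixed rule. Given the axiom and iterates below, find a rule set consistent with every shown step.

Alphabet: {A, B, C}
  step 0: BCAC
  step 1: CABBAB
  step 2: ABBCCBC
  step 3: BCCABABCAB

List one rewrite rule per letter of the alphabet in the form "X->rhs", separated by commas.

A->B, B->C, C->AB

  step 2 ⇒ step 3: ABBCCBC ⇒ B·C·C·AB·AB·C·AB
    A ↦ B
    B ↦ C
    C ↦ AB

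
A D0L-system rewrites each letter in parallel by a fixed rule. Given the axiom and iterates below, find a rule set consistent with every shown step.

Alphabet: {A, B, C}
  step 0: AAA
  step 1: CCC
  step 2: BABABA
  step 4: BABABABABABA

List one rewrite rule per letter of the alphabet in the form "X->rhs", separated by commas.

  step 1 ⇒ step 2: CCC ⇒ BA·BA·BA
    C ↦ BA
  step 0 ⇒ step 1: AAA ⇒ C·C·C
    A ↦ C
    B ↦ C  (constrained at step 2)

A->C, B->C, C->BA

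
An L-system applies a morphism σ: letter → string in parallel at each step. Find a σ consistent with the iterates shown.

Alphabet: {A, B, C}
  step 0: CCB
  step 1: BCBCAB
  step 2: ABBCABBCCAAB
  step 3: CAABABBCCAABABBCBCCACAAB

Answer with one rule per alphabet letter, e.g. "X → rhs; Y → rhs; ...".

A->CA, B->AB, C->BC

  step 2 ⇒ step 3: ABBCABBCCAAB ⇒ CA·AB·AB·BC·CA·AB·AB·BC·BC·CA·CA·AB
    A ↦ CA
    B ↦ AB
    C ↦ BC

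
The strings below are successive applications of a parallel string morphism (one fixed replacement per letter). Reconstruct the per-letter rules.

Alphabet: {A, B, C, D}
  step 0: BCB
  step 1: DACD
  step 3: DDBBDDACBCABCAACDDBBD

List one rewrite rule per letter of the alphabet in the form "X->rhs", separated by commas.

  step 0 ⇒ step 1: BCB ⇒ D·AC·D
    B ↦ D
    C ↦ AC
    A ↦ BCA  (constrained at step 1)
    D ↦ BBD  (constrained at step 1)

A->BCA, B->D, C->AC, D->BBD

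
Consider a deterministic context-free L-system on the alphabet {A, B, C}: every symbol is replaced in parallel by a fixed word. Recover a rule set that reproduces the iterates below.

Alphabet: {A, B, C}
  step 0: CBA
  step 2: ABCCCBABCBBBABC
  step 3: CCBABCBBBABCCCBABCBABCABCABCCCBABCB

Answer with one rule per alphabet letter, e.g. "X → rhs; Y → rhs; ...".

  step 2 ⇒ step 3: ABCCCBABCBBBABC ⇒ CCB·ABC·B·B·B·ABC·CCB·ABC·B·ABC·ABC·ABC·CCB·ABC·B
    A ↦ CCB
    B ↦ ABC
    C ↦ B

A->CCB, B->ABC, C->B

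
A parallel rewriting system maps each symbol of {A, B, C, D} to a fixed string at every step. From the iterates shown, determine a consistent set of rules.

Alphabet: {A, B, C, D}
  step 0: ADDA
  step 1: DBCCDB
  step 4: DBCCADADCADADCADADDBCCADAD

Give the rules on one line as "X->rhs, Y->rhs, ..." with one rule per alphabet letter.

A->DB, B->AD, C->AD, D->C

  step 0 ⇒ step 1: ADDA ⇒ DB·C·C·DB
    A ↦ DB
    D ↦ C
    B ↦ AD  (constrained at step 1)
    C ↦ AD  (constrained at step 1)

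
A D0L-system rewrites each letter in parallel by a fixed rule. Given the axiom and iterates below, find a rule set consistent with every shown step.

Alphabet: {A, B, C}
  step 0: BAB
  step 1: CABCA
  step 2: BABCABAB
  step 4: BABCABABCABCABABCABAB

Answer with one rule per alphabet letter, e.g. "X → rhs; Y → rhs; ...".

  step 1 ⇒ step 2: CABCA ⇒ BA·B·CA·BA·B
    A ↦ B
    B ↦ CA
    C ↦ BA

A->B, B->CA, C->BA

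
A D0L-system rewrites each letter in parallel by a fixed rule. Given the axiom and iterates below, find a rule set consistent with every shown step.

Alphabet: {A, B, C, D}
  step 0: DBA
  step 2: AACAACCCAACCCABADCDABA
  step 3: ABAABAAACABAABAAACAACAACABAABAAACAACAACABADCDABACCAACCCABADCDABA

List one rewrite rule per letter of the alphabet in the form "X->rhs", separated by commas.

A->ABA, B->DCD, C->AAC, D->CC

  step 2 ⇒ step 3: AACAACCCAACCCABADCDABA ⇒ ABA·ABA·AAC·ABA·ABA·AAC·AAC·AAC·ABA·ABA·AAC·AAC·AAC·ABA·DCD·ABA·CC·AAC·CC·ABA·DCD·ABA
    A ↦ ABA
    B ↦ DCD
    C ↦ AAC
    D ↦ CC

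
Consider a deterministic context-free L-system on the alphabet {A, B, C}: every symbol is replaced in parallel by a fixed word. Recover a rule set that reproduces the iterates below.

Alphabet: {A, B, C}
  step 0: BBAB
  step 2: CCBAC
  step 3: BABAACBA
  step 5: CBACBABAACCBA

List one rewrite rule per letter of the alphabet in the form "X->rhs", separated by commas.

A->C, B->A, C->BA

  step 2 ⇒ step 3: CCBAC ⇒ BA·BA·A·C·BA
    A ↦ C
    B ↦ A
    C ↦ BA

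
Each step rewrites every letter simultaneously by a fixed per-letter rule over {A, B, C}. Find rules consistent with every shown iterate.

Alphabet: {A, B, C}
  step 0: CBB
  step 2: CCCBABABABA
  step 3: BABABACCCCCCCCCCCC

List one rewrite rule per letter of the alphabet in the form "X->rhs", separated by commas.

  step 2 ⇒ step 3: CCCBABABABA ⇒ BA·BA·BA·CC·C·CC·C·CC·C·CC·C
    A ↦ C
    B ↦ CC
    C ↦ BA

A->C, B->CC, C->BA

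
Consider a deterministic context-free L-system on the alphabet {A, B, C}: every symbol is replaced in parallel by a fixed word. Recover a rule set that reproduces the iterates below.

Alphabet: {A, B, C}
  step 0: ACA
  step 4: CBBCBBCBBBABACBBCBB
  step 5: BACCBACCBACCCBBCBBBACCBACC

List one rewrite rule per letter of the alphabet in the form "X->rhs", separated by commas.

A->BB, B->C, C->BA

  step 4 ⇒ step 5: CBBCBBCBBBABACBBCBB ⇒ BA·C·C·BA·C·C·BA·C·C·C·BB·C·BB·BA·C·C·BA·C·C
    A ↦ BB
    B ↦ C
    C ↦ BA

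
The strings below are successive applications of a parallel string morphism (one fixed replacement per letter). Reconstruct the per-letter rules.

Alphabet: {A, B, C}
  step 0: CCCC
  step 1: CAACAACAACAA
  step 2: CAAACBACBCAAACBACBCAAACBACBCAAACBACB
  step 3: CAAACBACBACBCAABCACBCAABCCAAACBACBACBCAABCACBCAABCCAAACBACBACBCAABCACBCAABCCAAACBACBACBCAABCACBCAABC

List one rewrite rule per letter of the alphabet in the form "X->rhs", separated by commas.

A->ACB, B->BC, C->CAA

  step 2 ⇒ step 3: CAAACBACBCAAACBACBCAAACBACBCAAACBACB ⇒ CAA·ACB·ACB·ACB·CAA·BC·ACB·CAA·BC·CAA·ACB·ACB·ACB·CAA·BC·ACB·CAA·BC·CAA·ACB·ACB·ACB·CAA·BC·ACB·CAA·BC·CAA·ACB·ACB·ACB·CAA·BC·ACB·CAA·BC
    A ↦ ACB
    B ↦ BC
    C ↦ CAA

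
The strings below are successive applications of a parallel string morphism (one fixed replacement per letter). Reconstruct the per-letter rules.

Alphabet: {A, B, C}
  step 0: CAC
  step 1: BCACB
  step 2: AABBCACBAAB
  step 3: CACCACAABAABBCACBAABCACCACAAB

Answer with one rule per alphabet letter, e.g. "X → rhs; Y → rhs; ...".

A->CAC, B->AAB, C->B

  step 2 ⇒ step 3: AABBCACBAAB ⇒ CAC·CAC·AAB·AAB·B·CAC·B·AAB·CAC·CAC·AAB
    A ↦ CAC
    B ↦ AAB
    C ↦ B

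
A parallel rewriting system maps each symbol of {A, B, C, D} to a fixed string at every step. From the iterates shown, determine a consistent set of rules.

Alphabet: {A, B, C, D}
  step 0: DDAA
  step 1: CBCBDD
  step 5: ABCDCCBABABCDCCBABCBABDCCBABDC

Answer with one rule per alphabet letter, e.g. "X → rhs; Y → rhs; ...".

  step 0 ⇒ step 1: DDAA ⇒ CB·CB·D·D
    A ↦ D
    D ↦ CB
    B ↦ C  (constrained at step 1)
    C ↦ AB  (constrained at step 1)

A->D, B->C, C->AB, D->CB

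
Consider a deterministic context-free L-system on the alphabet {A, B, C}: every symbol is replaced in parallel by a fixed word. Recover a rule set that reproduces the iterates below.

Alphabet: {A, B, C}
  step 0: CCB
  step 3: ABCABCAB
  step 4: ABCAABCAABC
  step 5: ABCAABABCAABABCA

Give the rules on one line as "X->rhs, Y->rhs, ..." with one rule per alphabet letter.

  step 4 ⇒ step 5: ABCAABCAABC ⇒ AB·C·A·AB·AB·C·A·AB·AB·C·A
    A ↦ AB
    B ↦ C
    C ↦ A

A->AB, B->C, C->A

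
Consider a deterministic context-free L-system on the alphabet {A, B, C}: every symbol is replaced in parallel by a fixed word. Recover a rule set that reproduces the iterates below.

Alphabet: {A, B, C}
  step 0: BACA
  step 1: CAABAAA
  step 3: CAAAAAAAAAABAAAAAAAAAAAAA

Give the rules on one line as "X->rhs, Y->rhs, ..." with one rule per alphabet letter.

A->AA, B->C, C->BA

  step 0 ⇒ step 1: BACA ⇒ C·AA·BA·AA
    A ↦ AA
    B ↦ C
    C ↦ BA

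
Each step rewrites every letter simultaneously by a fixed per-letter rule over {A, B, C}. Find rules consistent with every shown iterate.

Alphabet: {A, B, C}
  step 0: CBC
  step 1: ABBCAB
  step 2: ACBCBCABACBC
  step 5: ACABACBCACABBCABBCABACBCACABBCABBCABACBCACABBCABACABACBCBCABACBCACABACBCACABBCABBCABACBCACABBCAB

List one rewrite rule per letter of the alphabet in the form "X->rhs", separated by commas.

A->AC, B->BC, C->AB

  step 1 ⇒ step 2: ABBCAB ⇒ AC·BC·BC·AB·AC·BC
    A ↦ AC
    B ↦ BC
    C ↦ AB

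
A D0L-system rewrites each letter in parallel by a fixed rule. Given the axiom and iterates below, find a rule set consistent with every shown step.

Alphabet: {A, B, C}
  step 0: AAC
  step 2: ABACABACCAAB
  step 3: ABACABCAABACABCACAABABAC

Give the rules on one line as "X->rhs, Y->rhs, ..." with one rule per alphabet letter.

  step 2 ⇒ step 3: ABACABACCAAB ⇒ AB·AC·AB·CA·AB·AC·AB·CA·CA·AB·AB·AC
    A ↦ AB
    B ↦ AC
    C ↦ CA

A->AB, B->AC, C->CA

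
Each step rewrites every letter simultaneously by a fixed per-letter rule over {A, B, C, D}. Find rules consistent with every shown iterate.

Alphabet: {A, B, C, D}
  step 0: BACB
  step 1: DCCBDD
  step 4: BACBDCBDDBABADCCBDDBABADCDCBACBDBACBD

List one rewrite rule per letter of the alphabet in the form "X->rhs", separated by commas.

A->C, B->D, C->CBD, D->BA

  step 0 ⇒ step 1: BACB ⇒ D·C·CBD·D
    A ↦ C
    B ↦ D
    C ↦ CBD
    D ↦ BA  (constrained at step 1)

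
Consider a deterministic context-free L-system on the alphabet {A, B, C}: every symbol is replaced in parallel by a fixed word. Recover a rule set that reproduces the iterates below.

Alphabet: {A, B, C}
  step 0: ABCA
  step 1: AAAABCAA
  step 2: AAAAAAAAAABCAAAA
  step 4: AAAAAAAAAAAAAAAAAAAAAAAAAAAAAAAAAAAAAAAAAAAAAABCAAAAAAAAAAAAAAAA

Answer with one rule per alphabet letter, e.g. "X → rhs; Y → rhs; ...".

A->AA, B->AA, C->BC

  step 1 ⇒ step 2: AAAABCAA ⇒ AA·AA·AA·AA·AA·BC·AA·AA
    A ↦ AA
    B ↦ AA
    C ↦ BC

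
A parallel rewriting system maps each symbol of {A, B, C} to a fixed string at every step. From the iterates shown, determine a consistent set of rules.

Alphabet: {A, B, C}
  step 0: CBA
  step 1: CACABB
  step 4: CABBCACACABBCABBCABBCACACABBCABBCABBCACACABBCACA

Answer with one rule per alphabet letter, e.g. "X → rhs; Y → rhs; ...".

  step 0 ⇒ step 1: CBA ⇒ CA·CA·BB
    A ↦ BB
    B ↦ CA
    C ↦ CA

A->BB, B->CA, C->CA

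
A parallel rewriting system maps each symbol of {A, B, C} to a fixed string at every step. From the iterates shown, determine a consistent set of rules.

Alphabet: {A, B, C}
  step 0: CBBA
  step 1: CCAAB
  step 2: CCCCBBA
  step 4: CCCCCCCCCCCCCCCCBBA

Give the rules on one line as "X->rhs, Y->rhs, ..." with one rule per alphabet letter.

A->B, B->A, C->CC

  step 1 ⇒ step 2: CCAAB ⇒ CC·CC·B·B·A
    A ↦ B
    B ↦ A
    C ↦ CC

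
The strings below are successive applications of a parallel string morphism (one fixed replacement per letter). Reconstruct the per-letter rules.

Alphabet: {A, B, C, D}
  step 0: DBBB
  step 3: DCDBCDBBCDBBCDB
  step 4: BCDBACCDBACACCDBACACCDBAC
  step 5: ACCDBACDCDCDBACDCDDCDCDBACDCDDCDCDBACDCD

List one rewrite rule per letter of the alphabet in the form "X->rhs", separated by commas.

  step 4 ⇒ step 5: BCDBACCDBACACCDBACACCDBAC ⇒ AC·CD·B·AC·D·CD·CD·B·AC·D·CD·D·CD·CD·B·AC·D·CD·D·CD·CD·B·AC·D·CD
    A ↦ D
    B ↦ AC
    C ↦ CD
    D ↦ B

A->D, B->AC, C->CD, D->B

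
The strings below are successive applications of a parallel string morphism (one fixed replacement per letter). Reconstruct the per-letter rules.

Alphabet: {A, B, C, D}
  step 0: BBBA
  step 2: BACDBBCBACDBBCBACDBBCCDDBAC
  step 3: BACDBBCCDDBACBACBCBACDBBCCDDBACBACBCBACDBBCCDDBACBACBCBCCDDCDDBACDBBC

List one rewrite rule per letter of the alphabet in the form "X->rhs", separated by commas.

A->DB, B->BAC, C->BC, D->CDD

  step 2 ⇒ step 3: BACDBBCBACDBBCBACDBBCCDDBAC ⇒ BAC·DB·BC·CDD·BAC·BAC·BC·BAC·DB·BC·CDD·BAC·BAC·BC·BAC·DB·BC·CDD·BAC·BAC·BC·BC·CDD·CDD·BAC·DB·BC
    A ↦ DB
    B ↦ BAC
    C ↦ BC
    D ↦ CDD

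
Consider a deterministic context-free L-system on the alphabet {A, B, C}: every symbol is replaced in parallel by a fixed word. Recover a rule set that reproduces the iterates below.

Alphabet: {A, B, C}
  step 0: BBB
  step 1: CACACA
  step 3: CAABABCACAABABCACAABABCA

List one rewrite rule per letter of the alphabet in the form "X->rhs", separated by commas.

A->AB, B->CA, C->CA

  step 0 ⇒ step 1: BBB ⇒ CA·CA·CA
    B ↦ CA
    A ↦ AB  (constrained at step 1)
    C ↦ CA  (constrained at step 1)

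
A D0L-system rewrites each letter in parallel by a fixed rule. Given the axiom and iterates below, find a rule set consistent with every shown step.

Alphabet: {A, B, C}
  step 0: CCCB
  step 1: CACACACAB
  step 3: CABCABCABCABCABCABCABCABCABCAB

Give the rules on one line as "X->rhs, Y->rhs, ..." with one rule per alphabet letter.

A->B, B->CAB, C->CA

  step 0 ⇒ step 1: CCCB ⇒ CA·CA·CA·CAB
    B ↦ CAB
    C ↦ CA
    A ↦ B  (constrained at step 1)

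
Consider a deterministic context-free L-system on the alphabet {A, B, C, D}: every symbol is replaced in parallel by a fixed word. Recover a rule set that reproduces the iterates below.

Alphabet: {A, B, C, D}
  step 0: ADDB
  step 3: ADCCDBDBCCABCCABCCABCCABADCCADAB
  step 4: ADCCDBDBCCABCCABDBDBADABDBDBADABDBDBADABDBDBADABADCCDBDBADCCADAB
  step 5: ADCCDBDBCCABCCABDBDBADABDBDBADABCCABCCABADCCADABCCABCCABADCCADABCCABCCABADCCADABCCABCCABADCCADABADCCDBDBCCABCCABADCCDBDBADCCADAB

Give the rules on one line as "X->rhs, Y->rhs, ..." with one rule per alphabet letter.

A->AD, B->AB, C->DB, D->CC

  step 4 ⇒ step 5: ADCCDBDBCCABCCABDBDBADABDBDBADABDBDBADABDBDBADABADCCDBDBADCCADAB ⇒ AD·CC·DB·DB·CC·AB·CC·AB·DB·DB·AD·AB·DB·DB·AD·AB·CC·AB·CC·AB·AD·CC·AD·AB·CC·AB·CC·AB·AD·CC·AD·AB·CC·AB·CC·AB·AD·CC·AD·AB·CC·AB·CC·AB·AD·CC·AD·AB·AD·CC·DB·DB·CC·AB·CC·AB·AD·CC·DB·DB·AD·CC·AD·AB
    A ↦ AD
    B ↦ AB
    C ↦ DB
    D ↦ CC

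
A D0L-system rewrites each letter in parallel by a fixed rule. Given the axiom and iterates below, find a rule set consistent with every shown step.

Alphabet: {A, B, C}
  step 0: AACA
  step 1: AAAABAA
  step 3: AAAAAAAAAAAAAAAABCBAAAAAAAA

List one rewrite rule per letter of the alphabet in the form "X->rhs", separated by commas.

  step 0 ⇒ step 1: AACA ⇒ AA·AA·B·AA
    A ↦ AA
    C ↦ B
    B ↦ CB  (constrained at step 1)

A->AA, B->CB, C->B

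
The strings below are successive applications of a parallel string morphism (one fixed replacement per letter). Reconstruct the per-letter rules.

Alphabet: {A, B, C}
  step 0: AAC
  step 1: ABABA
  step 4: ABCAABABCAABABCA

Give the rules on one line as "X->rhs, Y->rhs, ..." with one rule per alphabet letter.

A->AB, B->C, C->A

  step 0 ⇒ step 1: AAC ⇒ AB·AB·A
    A ↦ AB
    C ↦ A
    B ↦ C  (constrained at step 1)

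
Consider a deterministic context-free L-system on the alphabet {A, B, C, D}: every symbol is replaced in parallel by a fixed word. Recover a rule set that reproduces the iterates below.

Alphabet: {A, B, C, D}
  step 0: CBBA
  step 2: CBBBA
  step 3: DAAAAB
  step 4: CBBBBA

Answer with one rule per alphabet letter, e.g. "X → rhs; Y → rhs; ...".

A->B, B->A, C->DA, D->C

  step 3 ⇒ step 4: DAAAAB ⇒ C·B·B·B·B·A
    A ↦ B
    B ↦ A
    D ↦ C
  step 2 ⇒ step 3: CBBBA ⇒ DA·A·A·A·B
    C ↦ DA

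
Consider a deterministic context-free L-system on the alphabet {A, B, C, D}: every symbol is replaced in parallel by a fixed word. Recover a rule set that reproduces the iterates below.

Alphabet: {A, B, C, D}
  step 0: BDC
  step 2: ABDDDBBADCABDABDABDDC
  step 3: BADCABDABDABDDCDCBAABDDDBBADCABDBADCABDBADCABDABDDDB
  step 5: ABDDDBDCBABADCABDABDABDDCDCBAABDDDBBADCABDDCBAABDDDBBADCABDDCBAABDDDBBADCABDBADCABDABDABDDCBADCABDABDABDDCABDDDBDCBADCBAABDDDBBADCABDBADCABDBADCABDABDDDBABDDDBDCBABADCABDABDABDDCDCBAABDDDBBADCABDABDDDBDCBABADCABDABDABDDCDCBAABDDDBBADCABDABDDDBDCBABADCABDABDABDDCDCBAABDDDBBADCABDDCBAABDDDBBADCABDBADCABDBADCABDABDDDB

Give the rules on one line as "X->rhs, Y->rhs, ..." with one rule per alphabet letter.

A->BA, B->DC, C->DDB, D->ABD

  step 2 ⇒ step 3: ABDDDBBADCABDABDABDDC ⇒ BA·DC·ABD·ABD·ABD·DC·DC·BA·ABD·DDB·BA·DC·ABD·BA·DC·ABD·BA·DC·ABD·ABD·DDB
    A ↦ BA
    B ↦ DC
    C ↦ DDB
    D ↦ ABD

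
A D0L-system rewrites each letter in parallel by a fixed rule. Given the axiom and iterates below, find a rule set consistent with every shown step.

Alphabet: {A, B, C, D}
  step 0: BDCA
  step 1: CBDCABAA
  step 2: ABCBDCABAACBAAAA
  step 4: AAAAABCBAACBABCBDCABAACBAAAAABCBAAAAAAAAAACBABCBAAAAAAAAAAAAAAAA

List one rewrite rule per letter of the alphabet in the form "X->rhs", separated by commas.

A->AA, B->CB, C->AB, D->DC

  step 1 ⇒ step 2: CBDCABAA ⇒ AB·CB·DC·AB·AA·CB·AA·AA
    A ↦ AA
    B ↦ CB
    C ↦ AB
    D ↦ DC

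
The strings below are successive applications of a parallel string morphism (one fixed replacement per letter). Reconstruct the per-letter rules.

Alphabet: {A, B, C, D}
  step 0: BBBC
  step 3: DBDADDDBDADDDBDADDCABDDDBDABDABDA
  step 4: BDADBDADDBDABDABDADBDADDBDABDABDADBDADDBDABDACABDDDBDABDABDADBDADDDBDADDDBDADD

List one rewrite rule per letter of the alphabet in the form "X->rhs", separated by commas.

A->DD, B->D, C->CAB, D->BDA

  step 3 ⇒ step 4: DBDADDDBDADDDBDADDCABDDDBDABDABDA ⇒ BDA·D·BDA·DD·BDA·BDA·BDA·D·BDA·DD·BDA·BDA·BDA·D·BDA·DD·BDA·BDA·CAB·DD·D·BDA·BDA·BDA·D·BDA·DD·D·BDA·DD·D·BDA·DD
    A ↦ DD
    B ↦ D
    C ↦ CAB
    D ↦ BDA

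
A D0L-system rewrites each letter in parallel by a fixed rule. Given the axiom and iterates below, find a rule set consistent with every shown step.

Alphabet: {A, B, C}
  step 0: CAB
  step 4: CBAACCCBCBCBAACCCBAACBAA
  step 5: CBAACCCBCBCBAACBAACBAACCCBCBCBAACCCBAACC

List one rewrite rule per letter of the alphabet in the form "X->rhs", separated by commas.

  step 4 ⇒ step 5: CBAACCCBCBCBAACCCBAACBAA ⇒ CB·AA·C·C·CB·CB·CB·AA·CB·AA·CB·AA·C·C·CB·CB·CB·AA·C·C·CB·AA·C·C
    A ↦ C
    B ↦ AA
    C ↦ CB

A->C, B->AA, C->CB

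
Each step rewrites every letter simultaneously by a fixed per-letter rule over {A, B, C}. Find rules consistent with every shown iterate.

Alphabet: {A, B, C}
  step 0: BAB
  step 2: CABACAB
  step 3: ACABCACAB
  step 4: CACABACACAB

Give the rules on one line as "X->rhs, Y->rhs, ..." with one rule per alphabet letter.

A->C, B->AB, C->A

  step 3 ⇒ step 4: ACABCACAB ⇒ C·A·C·AB·A·C·A·C·AB
    A ↦ C
    B ↦ AB
    C ↦ A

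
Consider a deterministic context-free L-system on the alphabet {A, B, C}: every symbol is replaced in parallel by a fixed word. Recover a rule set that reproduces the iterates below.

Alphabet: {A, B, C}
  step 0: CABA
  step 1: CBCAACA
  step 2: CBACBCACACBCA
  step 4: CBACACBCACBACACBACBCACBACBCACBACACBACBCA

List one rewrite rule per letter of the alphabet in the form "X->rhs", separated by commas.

  step 1 ⇒ step 2: CBCAACA ⇒ CB·A·CB·CA·CA·CB·CA
    A ↦ CA
    B ↦ A
    C ↦ CB

A->CA, B->A, C->CB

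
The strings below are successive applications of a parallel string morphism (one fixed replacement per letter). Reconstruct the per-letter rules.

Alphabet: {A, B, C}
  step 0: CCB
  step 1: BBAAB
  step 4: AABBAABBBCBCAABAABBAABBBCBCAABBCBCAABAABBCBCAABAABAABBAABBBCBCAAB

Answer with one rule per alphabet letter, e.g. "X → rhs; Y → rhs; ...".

A->BC, B->AAB, C->B

  step 0 ⇒ step 1: CCB ⇒ B·B·AAB
    B ↦ AAB
    C ↦ B
    A ↦ BC  (constrained at step 1)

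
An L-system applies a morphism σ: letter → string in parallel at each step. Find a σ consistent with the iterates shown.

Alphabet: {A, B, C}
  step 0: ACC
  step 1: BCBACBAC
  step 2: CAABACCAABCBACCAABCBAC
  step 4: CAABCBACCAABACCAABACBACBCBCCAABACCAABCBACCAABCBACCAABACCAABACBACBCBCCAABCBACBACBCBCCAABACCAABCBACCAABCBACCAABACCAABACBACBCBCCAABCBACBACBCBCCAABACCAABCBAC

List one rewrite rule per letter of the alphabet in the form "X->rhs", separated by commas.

A->BC, B->CAA, C->BAC

  step 1 ⇒ step 2: BCBACBAC ⇒ CAA·BAC·CAA·BC·BAC·CAA·BC·BAC
    A ↦ BC
    B ↦ CAA
    C ↦ BAC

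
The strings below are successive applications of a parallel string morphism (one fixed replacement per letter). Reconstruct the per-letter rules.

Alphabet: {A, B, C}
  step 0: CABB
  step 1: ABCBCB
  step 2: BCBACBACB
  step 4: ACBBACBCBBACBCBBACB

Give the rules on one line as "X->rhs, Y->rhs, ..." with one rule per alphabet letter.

A->B, B->CB, C->A

  step 1 ⇒ step 2: ABCBCB ⇒ B·CB·A·CB·A·CB
    A ↦ B
    B ↦ CB
    C ↦ A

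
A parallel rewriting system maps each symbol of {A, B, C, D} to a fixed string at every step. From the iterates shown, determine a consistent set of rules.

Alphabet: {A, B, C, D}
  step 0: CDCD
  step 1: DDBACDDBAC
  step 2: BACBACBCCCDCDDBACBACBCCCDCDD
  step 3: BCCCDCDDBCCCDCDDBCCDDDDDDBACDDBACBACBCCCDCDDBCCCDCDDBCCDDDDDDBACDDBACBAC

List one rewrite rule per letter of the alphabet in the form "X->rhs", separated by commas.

A->CDC, B->BCC, C->DD, D->BAC

  step 2 ⇒ step 3: BACBACBCCCDCDDBACBACBCCCDCDD ⇒ BCC·CDC·DD·BCC·CDC·DD·BCC·DD·DD·DD·BAC·DD·BAC·BAC·BCC·CDC·DD·BCC·CDC·DD·BCC·DD·DD·DD·BAC·DD·BAC·BAC
    A ↦ CDC
    B ↦ BCC
    C ↦ DD
    D ↦ BAC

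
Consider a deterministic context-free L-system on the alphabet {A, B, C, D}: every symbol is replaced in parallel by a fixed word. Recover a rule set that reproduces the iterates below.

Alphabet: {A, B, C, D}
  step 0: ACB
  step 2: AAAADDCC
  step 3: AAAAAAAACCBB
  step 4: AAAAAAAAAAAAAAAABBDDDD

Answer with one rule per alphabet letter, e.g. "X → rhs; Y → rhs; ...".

  step 3 ⇒ step 4: AAAAAAAACCBB ⇒ AA·AA·AA·AA·AA·AA·AA·AA·B·B·DD·DD
    A ↦ AA
    B ↦ DD
    C ↦ B
  step 2 ⇒ step 3: AAAADDCC ⇒ AA·AA·AA·AA·C·C·B·B
    D ↦ C

A->AA, B->DD, C->B, D->C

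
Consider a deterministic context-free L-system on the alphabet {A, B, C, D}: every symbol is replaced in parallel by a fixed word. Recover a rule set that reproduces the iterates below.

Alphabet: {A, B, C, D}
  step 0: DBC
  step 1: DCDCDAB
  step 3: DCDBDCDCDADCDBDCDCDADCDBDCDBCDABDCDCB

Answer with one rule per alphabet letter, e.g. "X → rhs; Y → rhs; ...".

  step 0 ⇒ step 1: DBC ⇒ DCD·CDA·B
    B ↦ CDA
    C ↦ B
    D ↦ DCD
    A ↦ CB  (constrained at step 1)

A->CB, B->CDA, C->B, D->DCD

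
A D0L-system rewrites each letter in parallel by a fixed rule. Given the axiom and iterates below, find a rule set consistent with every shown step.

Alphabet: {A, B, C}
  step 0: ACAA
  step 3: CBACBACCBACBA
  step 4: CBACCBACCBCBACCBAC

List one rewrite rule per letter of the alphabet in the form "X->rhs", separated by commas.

A->C, B->A, C->CB

  step 3 ⇒ step 4: CBACBACCBACBA ⇒ CB·A·C·CB·A·C·CB·CB·A·C·CB·A·C
    A ↦ C
    B ↦ A
    C ↦ CB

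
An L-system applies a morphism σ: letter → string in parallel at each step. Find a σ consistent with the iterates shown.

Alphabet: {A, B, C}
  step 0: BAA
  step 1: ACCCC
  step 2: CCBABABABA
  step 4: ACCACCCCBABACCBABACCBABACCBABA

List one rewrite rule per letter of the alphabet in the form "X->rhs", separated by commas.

A->CC, B->A, C->BA

  step 1 ⇒ step 2: ACCCC ⇒ CC·BA·BA·BA·BA
    A ↦ CC
    C ↦ BA
  step 0 ⇒ step 1: BAA ⇒ A·CC·CC
    B ↦ A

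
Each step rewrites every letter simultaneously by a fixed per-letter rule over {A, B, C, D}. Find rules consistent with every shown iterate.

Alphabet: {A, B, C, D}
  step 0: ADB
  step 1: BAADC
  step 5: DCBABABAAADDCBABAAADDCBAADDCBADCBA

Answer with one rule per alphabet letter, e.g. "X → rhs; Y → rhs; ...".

A->BA, B->DC, C->D, D->A

  step 0 ⇒ step 1: ADB ⇒ BA·A·DC
    A ↦ BA
    B ↦ DC
    D ↦ A
    C ↦ D  (constrained at step 1)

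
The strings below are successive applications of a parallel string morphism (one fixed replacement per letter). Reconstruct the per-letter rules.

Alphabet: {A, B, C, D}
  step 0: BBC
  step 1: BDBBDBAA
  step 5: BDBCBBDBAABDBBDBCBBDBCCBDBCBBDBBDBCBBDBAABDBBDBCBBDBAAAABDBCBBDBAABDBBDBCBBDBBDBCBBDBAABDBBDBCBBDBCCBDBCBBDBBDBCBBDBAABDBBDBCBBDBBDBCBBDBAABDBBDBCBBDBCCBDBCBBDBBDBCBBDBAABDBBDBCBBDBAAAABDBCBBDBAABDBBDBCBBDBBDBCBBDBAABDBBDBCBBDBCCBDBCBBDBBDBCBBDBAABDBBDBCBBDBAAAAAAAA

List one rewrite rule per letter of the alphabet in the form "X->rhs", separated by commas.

A->C, B->BDB, C->AA, D->CB

  step 0 ⇒ step 1: BBC ⇒ BDB·BDB·AA
    B ↦ BDB
    C ↦ AA
    A ↦ C  (constrained at step 1)
    D ↦ CB  (constrained at step 1)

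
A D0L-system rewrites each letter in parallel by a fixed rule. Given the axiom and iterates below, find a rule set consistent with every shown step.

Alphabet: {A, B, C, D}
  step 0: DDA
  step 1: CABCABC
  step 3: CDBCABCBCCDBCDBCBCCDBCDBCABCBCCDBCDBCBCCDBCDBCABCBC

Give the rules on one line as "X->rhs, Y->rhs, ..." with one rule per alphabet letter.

  step 0 ⇒ step 1: DDA ⇒ CAB·CAB·C
    A ↦ C
    D ↦ CAB
    B ↦ CBC  (constrained at step 1)
    C ↦ CDB  (constrained at step 1)

A->C, B->CBC, C->CDB, D->CAB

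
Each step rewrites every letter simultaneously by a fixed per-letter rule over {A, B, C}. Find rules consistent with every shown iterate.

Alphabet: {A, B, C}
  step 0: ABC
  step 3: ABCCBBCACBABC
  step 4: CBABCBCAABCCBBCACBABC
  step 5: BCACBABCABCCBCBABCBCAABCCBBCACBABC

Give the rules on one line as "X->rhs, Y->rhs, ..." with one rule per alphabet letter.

  step 4 ⇒ step 5: CBABCBCAABCCBBCACBABC ⇒ BC·A·CB·A·BC·A·BC·CB·CB·A·BC·BC·A·A·BC·CB·BC·A·CB·A·BC
    A ↦ CB
    B ↦ A
    C ↦ BC

A->CB, B->A, C->BC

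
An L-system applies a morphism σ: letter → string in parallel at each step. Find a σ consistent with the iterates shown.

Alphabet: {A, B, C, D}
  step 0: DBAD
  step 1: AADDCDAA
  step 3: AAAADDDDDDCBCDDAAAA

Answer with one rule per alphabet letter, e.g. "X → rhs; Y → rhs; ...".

  step 0 ⇒ step 1: DBAD ⇒ AA·DDC·D·AA
    A ↦ D
    B ↦ DDC
    D ↦ AA
    C ↦ BC  (constrained at step 1)

A->D, B->DDC, C->BC, D->AA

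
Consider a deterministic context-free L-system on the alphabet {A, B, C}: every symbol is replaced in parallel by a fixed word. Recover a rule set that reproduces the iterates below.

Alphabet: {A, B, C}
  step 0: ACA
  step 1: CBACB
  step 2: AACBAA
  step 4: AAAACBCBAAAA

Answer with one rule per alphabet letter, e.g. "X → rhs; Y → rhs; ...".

A->CB, B->A, C->A

  step 1 ⇒ step 2: CBACB ⇒ A·A·CB·A·A
    A ↦ CB
    B ↦ A
    C ↦ A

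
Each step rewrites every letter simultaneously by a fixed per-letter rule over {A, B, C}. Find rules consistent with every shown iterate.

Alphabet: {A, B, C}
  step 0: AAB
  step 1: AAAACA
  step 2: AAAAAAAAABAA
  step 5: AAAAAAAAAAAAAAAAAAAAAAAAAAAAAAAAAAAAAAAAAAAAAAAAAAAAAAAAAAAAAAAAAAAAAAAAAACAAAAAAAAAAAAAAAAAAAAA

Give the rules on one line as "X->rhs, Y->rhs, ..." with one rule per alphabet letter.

A->AA, B->CA, C->AB

  step 1 ⇒ step 2: AAAACA ⇒ AA·AA·AA·AA·AB·AA
    A ↦ AA
    C ↦ AB
  step 0 ⇒ step 1: AAB ⇒ AA·AA·CA
    B ↦ CA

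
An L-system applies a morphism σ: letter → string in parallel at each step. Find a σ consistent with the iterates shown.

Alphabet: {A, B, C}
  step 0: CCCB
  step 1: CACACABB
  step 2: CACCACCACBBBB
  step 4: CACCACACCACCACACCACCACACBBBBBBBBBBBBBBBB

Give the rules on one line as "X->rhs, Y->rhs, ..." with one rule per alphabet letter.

A->C, B->BB, C->CA

  step 1 ⇒ step 2: CACACABB ⇒ CA·C·CA·C·CA·C·BB·BB
    A ↦ C
    B ↦ BB
    C ↦ CA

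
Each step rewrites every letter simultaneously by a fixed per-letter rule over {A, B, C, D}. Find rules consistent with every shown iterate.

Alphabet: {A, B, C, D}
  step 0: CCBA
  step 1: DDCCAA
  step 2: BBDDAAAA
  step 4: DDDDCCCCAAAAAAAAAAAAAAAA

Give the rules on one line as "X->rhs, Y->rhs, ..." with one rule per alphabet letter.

A->AA, B->CC, C->D, D->B

  step 1 ⇒ step 2: DDCCAA ⇒ B·B·D·D·AA·AA
    A ↦ AA
    C ↦ D
    D ↦ B
  step 0 ⇒ step 1: CCBA ⇒ D·D·CC·AA
    B ↦ CC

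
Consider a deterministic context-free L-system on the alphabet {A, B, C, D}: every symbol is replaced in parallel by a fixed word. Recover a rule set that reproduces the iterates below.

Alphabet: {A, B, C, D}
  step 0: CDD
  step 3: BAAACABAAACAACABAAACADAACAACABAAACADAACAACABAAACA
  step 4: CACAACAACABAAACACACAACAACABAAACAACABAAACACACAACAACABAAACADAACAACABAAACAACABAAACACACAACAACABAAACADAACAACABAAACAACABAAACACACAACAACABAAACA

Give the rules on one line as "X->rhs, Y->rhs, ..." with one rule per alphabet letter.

  step 3 ⇒ step 4: BAAACABAAACAACABAAACADAACAACABAAACADAACAACABAAACA ⇒ C·ACA·ACA·ACA·BAA·ACA·C·ACA·ACA·ACA·BAA·ACA·ACA·BAA·ACA·C·ACA·ACA·ACA·BAA·ACA·DA·ACA·ACA·BAA·ACA·ACA·BAA·ACA·C·ACA·ACA·ACA·BAA·ACA·DA·ACA·ACA·BAA·ACA·ACA·BAA·ACA·C·ACA·ACA·ACA·BAA·ACA
    A ↦ ACA
    B ↦ C
    C ↦ BAA
    D ↦ DA

A->ACA, B->C, C->BAA, D->DA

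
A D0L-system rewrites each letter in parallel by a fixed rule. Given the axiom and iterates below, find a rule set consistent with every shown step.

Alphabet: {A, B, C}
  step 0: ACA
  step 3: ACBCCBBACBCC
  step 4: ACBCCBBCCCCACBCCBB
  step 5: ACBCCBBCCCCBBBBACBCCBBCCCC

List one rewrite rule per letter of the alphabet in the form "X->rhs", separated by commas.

  step 4 ⇒ step 5: ACBCCBBCCCCACBCCBB ⇒ AC·B·CC·B·B·CC·CC·B·B·B·B·AC·B·CC·B·B·CC·CC
    A ↦ AC
    B ↦ CC
    C ↦ B

A->AC, B->CC, C->B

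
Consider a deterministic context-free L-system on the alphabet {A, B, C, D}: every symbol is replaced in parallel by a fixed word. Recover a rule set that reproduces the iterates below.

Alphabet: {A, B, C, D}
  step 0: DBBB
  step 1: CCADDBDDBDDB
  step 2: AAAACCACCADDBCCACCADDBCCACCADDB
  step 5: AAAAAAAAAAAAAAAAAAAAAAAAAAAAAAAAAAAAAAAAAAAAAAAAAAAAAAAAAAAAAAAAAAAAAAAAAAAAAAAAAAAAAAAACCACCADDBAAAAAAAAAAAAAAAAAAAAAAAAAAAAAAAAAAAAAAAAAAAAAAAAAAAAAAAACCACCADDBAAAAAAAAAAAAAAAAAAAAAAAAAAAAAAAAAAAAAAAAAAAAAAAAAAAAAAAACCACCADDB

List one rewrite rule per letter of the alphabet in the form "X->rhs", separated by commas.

  step 1 ⇒ step 2: CCADDBDDBDDB ⇒ A·A·AA·CCA·CCA·DDB·CCA·CCA·DDB·CCA·CCA·DDB
    A ↦ AA
    B ↦ DDB
    C ↦ A
    D ↦ CCA

A->AA, B->DDB, C->A, D->CCA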